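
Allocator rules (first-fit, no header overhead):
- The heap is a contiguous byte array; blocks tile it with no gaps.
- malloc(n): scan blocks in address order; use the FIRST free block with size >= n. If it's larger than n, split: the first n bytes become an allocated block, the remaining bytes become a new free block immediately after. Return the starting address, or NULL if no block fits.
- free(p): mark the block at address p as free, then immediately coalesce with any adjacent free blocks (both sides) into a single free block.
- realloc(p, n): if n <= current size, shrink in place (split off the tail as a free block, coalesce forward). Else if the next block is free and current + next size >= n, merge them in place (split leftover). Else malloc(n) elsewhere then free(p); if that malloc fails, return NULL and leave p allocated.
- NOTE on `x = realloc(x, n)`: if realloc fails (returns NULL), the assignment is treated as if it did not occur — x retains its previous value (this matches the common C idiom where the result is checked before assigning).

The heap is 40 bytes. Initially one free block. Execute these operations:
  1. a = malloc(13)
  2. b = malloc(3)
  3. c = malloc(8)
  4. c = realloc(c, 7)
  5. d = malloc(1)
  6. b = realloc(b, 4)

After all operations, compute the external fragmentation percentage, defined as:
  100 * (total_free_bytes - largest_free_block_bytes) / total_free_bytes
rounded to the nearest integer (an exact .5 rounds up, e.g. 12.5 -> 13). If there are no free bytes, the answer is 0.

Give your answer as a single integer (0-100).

Answer: 20

Derivation:
Op 1: a = malloc(13) -> a = 0; heap: [0-12 ALLOC][13-39 FREE]
Op 2: b = malloc(3) -> b = 13; heap: [0-12 ALLOC][13-15 ALLOC][16-39 FREE]
Op 3: c = malloc(8) -> c = 16; heap: [0-12 ALLOC][13-15 ALLOC][16-23 ALLOC][24-39 FREE]
Op 4: c = realloc(c, 7) -> c = 16; heap: [0-12 ALLOC][13-15 ALLOC][16-22 ALLOC][23-39 FREE]
Op 5: d = malloc(1) -> d = 23; heap: [0-12 ALLOC][13-15 ALLOC][16-22 ALLOC][23-23 ALLOC][24-39 FREE]
Op 6: b = realloc(b, 4) -> b = 24; heap: [0-12 ALLOC][13-15 FREE][16-22 ALLOC][23-23 ALLOC][24-27 ALLOC][28-39 FREE]
Free blocks: [3 12] total_free=15 largest=12 -> 100*(15-12)/15 = 300/15 = 20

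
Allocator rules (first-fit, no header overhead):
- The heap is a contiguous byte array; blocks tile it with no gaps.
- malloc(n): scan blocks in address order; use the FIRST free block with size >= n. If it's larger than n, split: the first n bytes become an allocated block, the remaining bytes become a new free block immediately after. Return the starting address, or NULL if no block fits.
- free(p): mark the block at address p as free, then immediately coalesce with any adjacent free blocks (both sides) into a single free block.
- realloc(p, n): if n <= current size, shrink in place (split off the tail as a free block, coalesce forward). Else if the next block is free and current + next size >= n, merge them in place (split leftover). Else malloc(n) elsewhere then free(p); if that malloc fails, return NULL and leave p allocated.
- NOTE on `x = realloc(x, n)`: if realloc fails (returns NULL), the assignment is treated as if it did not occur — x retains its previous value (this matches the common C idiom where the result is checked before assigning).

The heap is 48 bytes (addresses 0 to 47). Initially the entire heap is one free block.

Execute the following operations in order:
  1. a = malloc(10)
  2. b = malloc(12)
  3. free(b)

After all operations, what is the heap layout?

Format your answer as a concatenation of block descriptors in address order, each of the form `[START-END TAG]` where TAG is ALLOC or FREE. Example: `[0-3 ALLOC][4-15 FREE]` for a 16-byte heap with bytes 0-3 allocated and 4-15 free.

Op 1: a = malloc(10) -> a = 0; heap: [0-9 ALLOC][10-47 FREE]
Op 2: b = malloc(12) -> b = 10; heap: [0-9 ALLOC][10-21 ALLOC][22-47 FREE]
Op 3: free(b) -> (freed b); heap: [0-9 ALLOC][10-47 FREE]

Answer: [0-9 ALLOC][10-47 FREE]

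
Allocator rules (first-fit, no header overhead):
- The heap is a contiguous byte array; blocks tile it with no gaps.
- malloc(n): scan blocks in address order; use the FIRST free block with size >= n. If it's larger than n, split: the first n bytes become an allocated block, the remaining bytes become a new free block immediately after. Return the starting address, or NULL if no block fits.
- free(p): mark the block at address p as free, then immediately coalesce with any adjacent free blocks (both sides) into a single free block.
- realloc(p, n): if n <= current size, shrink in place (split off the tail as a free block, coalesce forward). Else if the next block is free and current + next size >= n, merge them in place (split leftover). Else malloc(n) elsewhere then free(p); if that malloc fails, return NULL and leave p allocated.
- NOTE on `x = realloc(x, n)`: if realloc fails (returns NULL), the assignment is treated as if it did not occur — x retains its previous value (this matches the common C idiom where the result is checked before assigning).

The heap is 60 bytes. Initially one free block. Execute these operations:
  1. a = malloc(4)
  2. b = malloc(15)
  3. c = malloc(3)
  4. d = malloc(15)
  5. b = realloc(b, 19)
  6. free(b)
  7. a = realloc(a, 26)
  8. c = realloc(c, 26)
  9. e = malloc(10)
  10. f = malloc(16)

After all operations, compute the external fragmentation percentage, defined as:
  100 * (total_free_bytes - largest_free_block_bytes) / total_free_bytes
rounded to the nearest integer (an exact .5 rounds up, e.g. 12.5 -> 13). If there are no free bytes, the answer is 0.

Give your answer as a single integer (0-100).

Answer: 42

Derivation:
Op 1: a = malloc(4) -> a = 0; heap: [0-3 ALLOC][4-59 FREE]
Op 2: b = malloc(15) -> b = 4; heap: [0-3 ALLOC][4-18 ALLOC][19-59 FREE]
Op 3: c = malloc(3) -> c = 19; heap: [0-3 ALLOC][4-18 ALLOC][19-21 ALLOC][22-59 FREE]
Op 4: d = malloc(15) -> d = 22; heap: [0-3 ALLOC][4-18 ALLOC][19-21 ALLOC][22-36 ALLOC][37-59 FREE]
Op 5: b = realloc(b, 19) -> b = 37; heap: [0-3 ALLOC][4-18 FREE][19-21 ALLOC][22-36 ALLOC][37-55 ALLOC][56-59 FREE]
Op 6: free(b) -> (freed b); heap: [0-3 ALLOC][4-18 FREE][19-21 ALLOC][22-36 ALLOC][37-59 FREE]
Op 7: a = realloc(a, 26) -> NULL (a unchanged); heap: [0-3 ALLOC][4-18 FREE][19-21 ALLOC][22-36 ALLOC][37-59 FREE]
Op 8: c = realloc(c, 26) -> NULL (c unchanged); heap: [0-3 ALLOC][4-18 FREE][19-21 ALLOC][22-36 ALLOC][37-59 FREE]
Op 9: e = malloc(10) -> e = 4; heap: [0-3 ALLOC][4-13 ALLOC][14-18 FREE][19-21 ALLOC][22-36 ALLOC][37-59 FREE]
Op 10: f = malloc(16) -> f = 37; heap: [0-3 ALLOC][4-13 ALLOC][14-18 FREE][19-21 ALLOC][22-36 ALLOC][37-52 ALLOC][53-59 FREE]
Free blocks: [5 7] total_free=12 largest=7 -> 100*(12-7)/12 = 500/12 ≈ 41.667 -> rounds to 42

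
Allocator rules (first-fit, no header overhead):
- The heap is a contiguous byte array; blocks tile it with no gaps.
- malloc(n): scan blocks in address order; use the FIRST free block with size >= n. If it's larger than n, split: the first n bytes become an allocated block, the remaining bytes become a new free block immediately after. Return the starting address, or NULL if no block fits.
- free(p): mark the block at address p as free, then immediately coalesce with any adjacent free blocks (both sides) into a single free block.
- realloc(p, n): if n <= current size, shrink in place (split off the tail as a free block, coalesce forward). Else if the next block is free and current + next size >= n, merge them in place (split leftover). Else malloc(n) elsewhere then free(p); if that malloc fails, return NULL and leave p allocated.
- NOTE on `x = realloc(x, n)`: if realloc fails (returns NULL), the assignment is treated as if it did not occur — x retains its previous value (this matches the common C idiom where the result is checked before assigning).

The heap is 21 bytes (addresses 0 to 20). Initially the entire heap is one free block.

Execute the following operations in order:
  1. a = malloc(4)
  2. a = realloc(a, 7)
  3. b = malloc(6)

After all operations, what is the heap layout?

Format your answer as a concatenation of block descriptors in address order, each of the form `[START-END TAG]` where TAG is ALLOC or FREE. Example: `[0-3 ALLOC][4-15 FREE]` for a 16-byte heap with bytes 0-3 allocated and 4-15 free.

Answer: [0-6 ALLOC][7-12 ALLOC][13-20 FREE]

Derivation:
Op 1: a = malloc(4) -> a = 0; heap: [0-3 ALLOC][4-20 FREE]
Op 2: a = realloc(a, 7) -> a = 0; heap: [0-6 ALLOC][7-20 FREE]
Op 3: b = malloc(6) -> b = 7; heap: [0-6 ALLOC][7-12 ALLOC][13-20 FREE]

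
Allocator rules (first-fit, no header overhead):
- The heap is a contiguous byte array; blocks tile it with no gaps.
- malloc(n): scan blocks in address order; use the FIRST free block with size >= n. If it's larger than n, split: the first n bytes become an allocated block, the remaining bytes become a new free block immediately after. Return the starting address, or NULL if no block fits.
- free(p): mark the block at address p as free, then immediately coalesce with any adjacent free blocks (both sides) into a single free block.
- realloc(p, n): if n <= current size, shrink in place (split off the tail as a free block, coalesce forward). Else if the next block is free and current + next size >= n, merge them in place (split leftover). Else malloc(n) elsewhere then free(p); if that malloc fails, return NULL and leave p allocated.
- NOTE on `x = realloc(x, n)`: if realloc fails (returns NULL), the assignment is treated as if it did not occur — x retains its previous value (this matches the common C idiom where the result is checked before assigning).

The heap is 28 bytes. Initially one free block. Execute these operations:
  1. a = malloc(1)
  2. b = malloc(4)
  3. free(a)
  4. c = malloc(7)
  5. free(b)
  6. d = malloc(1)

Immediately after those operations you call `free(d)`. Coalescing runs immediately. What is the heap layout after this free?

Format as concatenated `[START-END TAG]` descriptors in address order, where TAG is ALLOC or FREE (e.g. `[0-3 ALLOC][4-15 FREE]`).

Op 1: a = malloc(1) -> a = 0; heap: [0-0 ALLOC][1-27 FREE]
Op 2: b = malloc(4) -> b = 1; heap: [0-0 ALLOC][1-4 ALLOC][5-27 FREE]
Op 3: free(a) -> (freed a); heap: [0-0 FREE][1-4 ALLOC][5-27 FREE]
Op 4: c = malloc(7) -> c = 5; heap: [0-0 FREE][1-4 ALLOC][5-11 ALLOC][12-27 FREE]
Op 5: free(b) -> (freed b); heap: [0-4 FREE][5-11 ALLOC][12-27 FREE]
Op 6: d = malloc(1) -> d = 0; heap: [0-0 ALLOC][1-4 FREE][5-11 ALLOC][12-27 FREE]
free(d): d = 0 -> block [0-0 ALLOC]; mark free, coalesce with adjacent free neighbors -> [0-4 FREE][5-11 ALLOC][12-27 FREE]

Answer: [0-4 FREE][5-11 ALLOC][12-27 FREE]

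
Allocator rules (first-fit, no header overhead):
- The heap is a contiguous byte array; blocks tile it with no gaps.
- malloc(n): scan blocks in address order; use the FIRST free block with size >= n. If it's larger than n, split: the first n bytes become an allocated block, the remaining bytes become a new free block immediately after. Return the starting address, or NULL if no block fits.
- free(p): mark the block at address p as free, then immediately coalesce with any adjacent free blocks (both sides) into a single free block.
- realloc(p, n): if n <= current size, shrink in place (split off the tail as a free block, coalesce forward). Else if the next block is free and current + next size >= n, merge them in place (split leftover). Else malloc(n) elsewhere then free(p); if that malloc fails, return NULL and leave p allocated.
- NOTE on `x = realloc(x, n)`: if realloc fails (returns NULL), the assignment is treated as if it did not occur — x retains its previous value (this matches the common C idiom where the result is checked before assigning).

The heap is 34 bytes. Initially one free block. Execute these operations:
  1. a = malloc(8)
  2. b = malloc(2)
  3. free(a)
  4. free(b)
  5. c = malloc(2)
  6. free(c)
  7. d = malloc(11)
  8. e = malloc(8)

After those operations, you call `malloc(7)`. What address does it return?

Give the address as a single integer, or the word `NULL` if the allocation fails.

Answer: 19

Derivation:
Op 1: a = malloc(8) -> a = 0; heap: [0-7 ALLOC][8-33 FREE]
Op 2: b = malloc(2) -> b = 8; heap: [0-7 ALLOC][8-9 ALLOC][10-33 FREE]
Op 3: free(a) -> (freed a); heap: [0-7 FREE][8-9 ALLOC][10-33 FREE]
Op 4: free(b) -> (freed b); heap: [0-33 FREE]
Op 5: c = malloc(2) -> c = 0; heap: [0-1 ALLOC][2-33 FREE]
Op 6: free(c) -> (freed c); heap: [0-33 FREE]
Op 7: d = malloc(11) -> d = 0; heap: [0-10 ALLOC][11-33 FREE]
Op 8: e = malloc(8) -> e = 11; heap: [0-10 ALLOC][11-18 ALLOC][19-33 FREE]
malloc(7): first-fit scan over [0-10 ALLOC][11-18 ALLOC][19-33 FREE] -> 19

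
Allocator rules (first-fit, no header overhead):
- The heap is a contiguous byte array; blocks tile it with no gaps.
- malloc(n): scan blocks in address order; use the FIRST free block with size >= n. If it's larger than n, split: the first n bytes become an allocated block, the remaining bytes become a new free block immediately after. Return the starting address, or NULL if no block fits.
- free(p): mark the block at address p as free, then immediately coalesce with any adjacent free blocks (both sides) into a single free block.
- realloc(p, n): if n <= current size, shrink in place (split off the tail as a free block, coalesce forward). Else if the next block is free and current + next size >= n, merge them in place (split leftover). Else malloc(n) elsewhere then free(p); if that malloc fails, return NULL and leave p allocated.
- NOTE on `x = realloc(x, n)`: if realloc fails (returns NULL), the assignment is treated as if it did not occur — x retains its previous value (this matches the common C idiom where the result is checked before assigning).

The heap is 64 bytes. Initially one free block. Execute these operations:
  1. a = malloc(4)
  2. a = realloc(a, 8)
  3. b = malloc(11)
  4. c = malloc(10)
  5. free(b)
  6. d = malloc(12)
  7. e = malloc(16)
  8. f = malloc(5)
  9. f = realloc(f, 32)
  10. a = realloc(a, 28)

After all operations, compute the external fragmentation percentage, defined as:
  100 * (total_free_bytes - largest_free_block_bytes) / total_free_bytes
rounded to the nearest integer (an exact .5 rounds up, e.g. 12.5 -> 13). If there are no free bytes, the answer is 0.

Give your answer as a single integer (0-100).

Answer: 46

Derivation:
Op 1: a = malloc(4) -> a = 0; heap: [0-3 ALLOC][4-63 FREE]
Op 2: a = realloc(a, 8) -> a = 0; heap: [0-7 ALLOC][8-63 FREE]
Op 3: b = malloc(11) -> b = 8; heap: [0-7 ALLOC][8-18 ALLOC][19-63 FREE]
Op 4: c = malloc(10) -> c = 19; heap: [0-7 ALLOC][8-18 ALLOC][19-28 ALLOC][29-63 FREE]
Op 5: free(b) -> (freed b); heap: [0-7 ALLOC][8-18 FREE][19-28 ALLOC][29-63 FREE]
Op 6: d = malloc(12) -> d = 29; heap: [0-7 ALLOC][8-18 FREE][19-28 ALLOC][29-40 ALLOC][41-63 FREE]
Op 7: e = malloc(16) -> e = 41; heap: [0-7 ALLOC][8-18 FREE][19-28 ALLOC][29-40 ALLOC][41-56 ALLOC][57-63 FREE]
Op 8: f = malloc(5) -> f = 8; heap: [0-7 ALLOC][8-12 ALLOC][13-18 FREE][19-28 ALLOC][29-40 ALLOC][41-56 ALLOC][57-63 FREE]
Op 9: f = realloc(f, 32) -> NULL (f unchanged); heap: [0-7 ALLOC][8-12 ALLOC][13-18 FREE][19-28 ALLOC][29-40 ALLOC][41-56 ALLOC][57-63 FREE]
Op 10: a = realloc(a, 28) -> NULL (a unchanged); heap: [0-7 ALLOC][8-12 ALLOC][13-18 FREE][19-28 ALLOC][29-40 ALLOC][41-56 ALLOC][57-63 FREE]
Free blocks: [6 7] total_free=13 largest=7 -> 100*(13-7)/13 = 600/13 ≈ 46.154 -> rounds to 46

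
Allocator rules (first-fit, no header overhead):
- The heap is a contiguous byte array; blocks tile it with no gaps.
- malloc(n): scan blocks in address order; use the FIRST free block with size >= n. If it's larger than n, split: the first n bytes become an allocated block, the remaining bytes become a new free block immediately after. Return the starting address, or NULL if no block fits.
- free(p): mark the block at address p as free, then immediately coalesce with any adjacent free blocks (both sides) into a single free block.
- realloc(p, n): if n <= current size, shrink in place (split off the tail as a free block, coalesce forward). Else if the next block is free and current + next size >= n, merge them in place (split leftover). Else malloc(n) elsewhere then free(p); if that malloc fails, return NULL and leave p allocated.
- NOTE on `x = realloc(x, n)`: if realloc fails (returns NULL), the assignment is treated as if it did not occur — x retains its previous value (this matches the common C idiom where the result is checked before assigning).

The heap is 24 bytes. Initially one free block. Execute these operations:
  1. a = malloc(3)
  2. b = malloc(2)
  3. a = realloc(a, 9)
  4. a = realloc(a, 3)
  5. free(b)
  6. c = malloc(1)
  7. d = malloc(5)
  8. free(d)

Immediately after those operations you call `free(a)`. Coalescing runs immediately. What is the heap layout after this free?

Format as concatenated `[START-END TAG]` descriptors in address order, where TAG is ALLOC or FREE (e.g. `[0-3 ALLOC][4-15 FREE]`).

Op 1: a = malloc(3) -> a = 0; heap: [0-2 ALLOC][3-23 FREE]
Op 2: b = malloc(2) -> b = 3; heap: [0-2 ALLOC][3-4 ALLOC][5-23 FREE]
Op 3: a = realloc(a, 9) -> a = 5; heap: [0-2 FREE][3-4 ALLOC][5-13 ALLOC][14-23 FREE]
Op 4: a = realloc(a, 3) -> a = 5; heap: [0-2 FREE][3-4 ALLOC][5-7 ALLOC][8-23 FREE]
Op 5: free(b) -> (freed b); heap: [0-4 FREE][5-7 ALLOC][8-23 FREE]
Op 6: c = malloc(1) -> c = 0; heap: [0-0 ALLOC][1-4 FREE][5-7 ALLOC][8-23 FREE]
Op 7: d = malloc(5) -> d = 8; heap: [0-0 ALLOC][1-4 FREE][5-7 ALLOC][8-12 ALLOC][13-23 FREE]
Op 8: free(d) -> (freed d); heap: [0-0 ALLOC][1-4 FREE][5-7 ALLOC][8-23 FREE]
free(a): a = 5 -> block [5-7 ALLOC]; mark free, coalesce with adjacent free neighbors -> [0-0 ALLOC][1-23 FREE]

Answer: [0-0 ALLOC][1-23 FREE]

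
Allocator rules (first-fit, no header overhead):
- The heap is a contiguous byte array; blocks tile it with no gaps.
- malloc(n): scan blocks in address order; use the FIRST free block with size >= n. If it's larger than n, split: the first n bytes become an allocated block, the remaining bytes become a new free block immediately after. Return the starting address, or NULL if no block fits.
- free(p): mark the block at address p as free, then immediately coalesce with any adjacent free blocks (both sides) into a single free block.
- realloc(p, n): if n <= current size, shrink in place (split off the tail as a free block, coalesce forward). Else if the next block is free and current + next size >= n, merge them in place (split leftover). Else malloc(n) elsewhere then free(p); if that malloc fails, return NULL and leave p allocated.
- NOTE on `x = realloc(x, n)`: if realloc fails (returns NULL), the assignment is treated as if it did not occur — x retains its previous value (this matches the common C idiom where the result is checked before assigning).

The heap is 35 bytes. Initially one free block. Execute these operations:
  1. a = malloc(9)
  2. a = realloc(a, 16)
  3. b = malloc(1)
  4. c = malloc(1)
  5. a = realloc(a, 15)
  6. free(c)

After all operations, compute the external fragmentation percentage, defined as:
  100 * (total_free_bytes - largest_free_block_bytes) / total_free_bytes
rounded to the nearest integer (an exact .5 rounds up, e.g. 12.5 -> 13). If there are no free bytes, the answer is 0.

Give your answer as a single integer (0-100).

Answer: 5

Derivation:
Op 1: a = malloc(9) -> a = 0; heap: [0-8 ALLOC][9-34 FREE]
Op 2: a = realloc(a, 16) -> a = 0; heap: [0-15 ALLOC][16-34 FREE]
Op 3: b = malloc(1) -> b = 16; heap: [0-15 ALLOC][16-16 ALLOC][17-34 FREE]
Op 4: c = malloc(1) -> c = 17; heap: [0-15 ALLOC][16-16 ALLOC][17-17 ALLOC][18-34 FREE]
Op 5: a = realloc(a, 15) -> a = 0; heap: [0-14 ALLOC][15-15 FREE][16-16 ALLOC][17-17 ALLOC][18-34 FREE]
Op 6: free(c) -> (freed c); heap: [0-14 ALLOC][15-15 FREE][16-16 ALLOC][17-34 FREE]
Free blocks: [1 18] total_free=19 largest=18 -> 100*(19-18)/19 = 100/19 ≈ 5.263 -> rounds to 5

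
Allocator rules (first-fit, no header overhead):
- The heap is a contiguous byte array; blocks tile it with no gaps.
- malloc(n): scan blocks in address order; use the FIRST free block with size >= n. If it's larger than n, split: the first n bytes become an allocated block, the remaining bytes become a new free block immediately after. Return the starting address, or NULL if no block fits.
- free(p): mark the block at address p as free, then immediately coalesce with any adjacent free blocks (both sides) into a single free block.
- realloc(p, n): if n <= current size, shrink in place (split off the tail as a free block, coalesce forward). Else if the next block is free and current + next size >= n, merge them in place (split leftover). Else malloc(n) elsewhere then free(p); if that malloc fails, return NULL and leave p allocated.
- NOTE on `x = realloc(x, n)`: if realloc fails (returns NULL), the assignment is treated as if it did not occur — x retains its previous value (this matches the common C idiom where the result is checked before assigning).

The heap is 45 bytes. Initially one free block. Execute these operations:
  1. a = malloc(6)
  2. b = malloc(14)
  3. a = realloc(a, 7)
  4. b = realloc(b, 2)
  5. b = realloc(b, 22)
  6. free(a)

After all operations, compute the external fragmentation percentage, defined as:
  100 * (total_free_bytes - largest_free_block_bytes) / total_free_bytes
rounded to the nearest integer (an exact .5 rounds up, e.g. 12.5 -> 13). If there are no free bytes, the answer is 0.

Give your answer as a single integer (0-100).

Op 1: a = malloc(6) -> a = 0; heap: [0-5 ALLOC][6-44 FREE]
Op 2: b = malloc(14) -> b = 6; heap: [0-5 ALLOC][6-19 ALLOC][20-44 FREE]
Op 3: a = realloc(a, 7) -> a = 20; heap: [0-5 FREE][6-19 ALLOC][20-26 ALLOC][27-44 FREE]
Op 4: b = realloc(b, 2) -> b = 6; heap: [0-5 FREE][6-7 ALLOC][8-19 FREE][20-26 ALLOC][27-44 FREE]
Op 5: b = realloc(b, 22) -> NULL (b unchanged); heap: [0-5 FREE][6-7 ALLOC][8-19 FREE][20-26 ALLOC][27-44 FREE]
Op 6: free(a) -> (freed a); heap: [0-5 FREE][6-7 ALLOC][8-44 FREE]
Free blocks: [6 37] total_free=43 largest=37 -> 100*(43-37)/43 = 600/43 ≈ 13.953 -> rounds to 14

Answer: 14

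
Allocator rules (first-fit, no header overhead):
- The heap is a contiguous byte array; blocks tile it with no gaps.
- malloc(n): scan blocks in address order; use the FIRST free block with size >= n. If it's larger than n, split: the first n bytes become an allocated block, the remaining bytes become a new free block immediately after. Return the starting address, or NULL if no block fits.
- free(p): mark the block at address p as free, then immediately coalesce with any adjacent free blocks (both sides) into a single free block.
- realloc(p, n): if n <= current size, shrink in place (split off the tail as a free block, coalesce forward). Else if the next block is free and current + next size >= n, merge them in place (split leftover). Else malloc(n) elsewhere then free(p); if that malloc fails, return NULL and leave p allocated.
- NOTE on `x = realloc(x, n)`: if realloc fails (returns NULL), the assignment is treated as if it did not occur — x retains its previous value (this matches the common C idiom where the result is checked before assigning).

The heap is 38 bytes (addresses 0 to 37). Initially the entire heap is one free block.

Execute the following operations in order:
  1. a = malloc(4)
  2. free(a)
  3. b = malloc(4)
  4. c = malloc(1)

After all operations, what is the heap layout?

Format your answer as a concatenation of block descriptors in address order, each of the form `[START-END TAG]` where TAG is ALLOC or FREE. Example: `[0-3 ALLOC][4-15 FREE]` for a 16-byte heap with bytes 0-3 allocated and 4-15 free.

Answer: [0-3 ALLOC][4-4 ALLOC][5-37 FREE]

Derivation:
Op 1: a = malloc(4) -> a = 0; heap: [0-3 ALLOC][4-37 FREE]
Op 2: free(a) -> (freed a); heap: [0-37 FREE]
Op 3: b = malloc(4) -> b = 0; heap: [0-3 ALLOC][4-37 FREE]
Op 4: c = malloc(1) -> c = 4; heap: [0-3 ALLOC][4-4 ALLOC][5-37 FREE]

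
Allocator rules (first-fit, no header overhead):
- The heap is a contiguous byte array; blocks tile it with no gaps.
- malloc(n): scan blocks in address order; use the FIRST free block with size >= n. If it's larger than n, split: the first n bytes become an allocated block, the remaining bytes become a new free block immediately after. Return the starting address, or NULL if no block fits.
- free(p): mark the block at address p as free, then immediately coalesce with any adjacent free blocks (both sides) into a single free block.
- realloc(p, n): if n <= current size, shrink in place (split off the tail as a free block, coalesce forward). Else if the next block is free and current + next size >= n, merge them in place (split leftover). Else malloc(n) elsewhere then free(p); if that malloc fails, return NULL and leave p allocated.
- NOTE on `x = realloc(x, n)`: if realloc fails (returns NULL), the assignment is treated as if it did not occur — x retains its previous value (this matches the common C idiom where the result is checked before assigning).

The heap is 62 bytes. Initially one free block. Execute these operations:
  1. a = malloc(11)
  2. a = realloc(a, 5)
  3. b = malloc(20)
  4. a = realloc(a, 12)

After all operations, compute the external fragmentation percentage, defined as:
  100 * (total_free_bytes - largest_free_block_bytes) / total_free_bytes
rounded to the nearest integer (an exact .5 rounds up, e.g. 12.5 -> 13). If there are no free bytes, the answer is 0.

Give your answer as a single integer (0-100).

Op 1: a = malloc(11) -> a = 0; heap: [0-10 ALLOC][11-61 FREE]
Op 2: a = realloc(a, 5) -> a = 0; heap: [0-4 ALLOC][5-61 FREE]
Op 3: b = malloc(20) -> b = 5; heap: [0-4 ALLOC][5-24 ALLOC][25-61 FREE]
Op 4: a = realloc(a, 12) -> a = 25; heap: [0-4 FREE][5-24 ALLOC][25-36 ALLOC][37-61 FREE]
Free blocks: [5 25] total_free=30 largest=25 -> 100*(30-25)/30 = 500/30 ≈ 16.667 -> rounds to 17

Answer: 17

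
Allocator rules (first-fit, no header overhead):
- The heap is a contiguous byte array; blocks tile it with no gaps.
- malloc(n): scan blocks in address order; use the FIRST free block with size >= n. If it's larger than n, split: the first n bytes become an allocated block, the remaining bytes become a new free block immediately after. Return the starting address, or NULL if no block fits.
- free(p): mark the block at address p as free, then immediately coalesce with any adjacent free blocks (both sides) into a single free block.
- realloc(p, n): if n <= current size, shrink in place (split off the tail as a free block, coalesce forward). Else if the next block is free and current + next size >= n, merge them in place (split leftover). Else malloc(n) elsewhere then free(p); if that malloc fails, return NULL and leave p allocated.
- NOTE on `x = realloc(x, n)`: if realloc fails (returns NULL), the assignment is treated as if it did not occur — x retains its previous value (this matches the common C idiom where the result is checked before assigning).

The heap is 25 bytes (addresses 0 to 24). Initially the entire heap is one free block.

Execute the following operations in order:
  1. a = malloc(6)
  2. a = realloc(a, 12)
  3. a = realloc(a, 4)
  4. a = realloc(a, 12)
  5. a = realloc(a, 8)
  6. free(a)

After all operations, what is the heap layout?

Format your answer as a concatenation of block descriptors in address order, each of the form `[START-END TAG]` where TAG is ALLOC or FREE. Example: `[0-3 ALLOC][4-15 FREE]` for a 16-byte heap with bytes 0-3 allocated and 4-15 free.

Op 1: a = malloc(6) -> a = 0; heap: [0-5 ALLOC][6-24 FREE]
Op 2: a = realloc(a, 12) -> a = 0; heap: [0-11 ALLOC][12-24 FREE]
Op 3: a = realloc(a, 4) -> a = 0; heap: [0-3 ALLOC][4-24 FREE]
Op 4: a = realloc(a, 12) -> a = 0; heap: [0-11 ALLOC][12-24 FREE]
Op 5: a = realloc(a, 8) -> a = 0; heap: [0-7 ALLOC][8-24 FREE]
Op 6: free(a) -> (freed a); heap: [0-24 FREE]

Answer: [0-24 FREE]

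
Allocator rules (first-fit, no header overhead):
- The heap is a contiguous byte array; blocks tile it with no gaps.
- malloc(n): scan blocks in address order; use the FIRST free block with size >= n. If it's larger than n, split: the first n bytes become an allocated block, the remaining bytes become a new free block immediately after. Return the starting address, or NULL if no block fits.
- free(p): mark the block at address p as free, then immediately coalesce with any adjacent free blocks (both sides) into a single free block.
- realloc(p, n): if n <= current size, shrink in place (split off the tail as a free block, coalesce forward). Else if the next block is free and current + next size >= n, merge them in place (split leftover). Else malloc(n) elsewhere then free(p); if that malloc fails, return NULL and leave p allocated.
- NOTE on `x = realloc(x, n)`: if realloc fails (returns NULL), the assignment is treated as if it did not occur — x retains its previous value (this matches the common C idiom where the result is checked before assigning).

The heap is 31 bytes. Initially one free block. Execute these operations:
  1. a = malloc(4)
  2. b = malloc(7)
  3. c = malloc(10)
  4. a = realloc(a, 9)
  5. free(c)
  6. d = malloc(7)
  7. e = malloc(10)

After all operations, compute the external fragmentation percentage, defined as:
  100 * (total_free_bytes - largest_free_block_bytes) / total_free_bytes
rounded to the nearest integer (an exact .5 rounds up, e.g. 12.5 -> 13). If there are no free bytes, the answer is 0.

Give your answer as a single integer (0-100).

Answer: 50

Derivation:
Op 1: a = malloc(4) -> a = 0; heap: [0-3 ALLOC][4-30 FREE]
Op 2: b = malloc(7) -> b = 4; heap: [0-3 ALLOC][4-10 ALLOC][11-30 FREE]
Op 3: c = malloc(10) -> c = 11; heap: [0-3 ALLOC][4-10 ALLOC][11-20 ALLOC][21-30 FREE]
Op 4: a = realloc(a, 9) -> a = 21; heap: [0-3 FREE][4-10 ALLOC][11-20 ALLOC][21-29 ALLOC][30-30 FREE]
Op 5: free(c) -> (freed c); heap: [0-3 FREE][4-10 ALLOC][11-20 FREE][21-29 ALLOC][30-30 FREE]
Op 6: d = malloc(7) -> d = 11; heap: [0-3 FREE][4-10 ALLOC][11-17 ALLOC][18-20 FREE][21-29 ALLOC][30-30 FREE]
Op 7: e = malloc(10) -> e = NULL; heap: [0-3 FREE][4-10 ALLOC][11-17 ALLOC][18-20 FREE][21-29 ALLOC][30-30 FREE]
Free blocks: [4 3 1] total_free=8 largest=4 -> 100*(8-4)/8 = 400/8 = 50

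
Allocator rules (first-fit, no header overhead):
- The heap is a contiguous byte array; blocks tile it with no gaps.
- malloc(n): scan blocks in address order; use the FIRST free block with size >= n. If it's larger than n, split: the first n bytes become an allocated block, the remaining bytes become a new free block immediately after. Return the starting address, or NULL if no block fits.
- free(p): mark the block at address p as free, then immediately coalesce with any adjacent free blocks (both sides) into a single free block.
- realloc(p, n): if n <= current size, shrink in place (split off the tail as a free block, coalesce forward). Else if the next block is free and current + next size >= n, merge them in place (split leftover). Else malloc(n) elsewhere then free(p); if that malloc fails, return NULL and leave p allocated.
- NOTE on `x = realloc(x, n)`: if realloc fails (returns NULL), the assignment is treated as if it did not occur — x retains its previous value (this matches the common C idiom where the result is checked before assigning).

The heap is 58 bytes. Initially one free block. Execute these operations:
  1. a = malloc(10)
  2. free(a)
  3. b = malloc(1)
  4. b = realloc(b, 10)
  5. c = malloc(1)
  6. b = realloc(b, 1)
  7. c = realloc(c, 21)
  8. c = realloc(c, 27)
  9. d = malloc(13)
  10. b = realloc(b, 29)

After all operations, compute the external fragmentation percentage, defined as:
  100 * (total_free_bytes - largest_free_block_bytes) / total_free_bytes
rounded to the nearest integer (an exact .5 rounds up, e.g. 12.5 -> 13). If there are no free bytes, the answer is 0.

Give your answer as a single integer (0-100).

Op 1: a = malloc(10) -> a = 0; heap: [0-9 ALLOC][10-57 FREE]
Op 2: free(a) -> (freed a); heap: [0-57 FREE]
Op 3: b = malloc(1) -> b = 0; heap: [0-0 ALLOC][1-57 FREE]
Op 4: b = realloc(b, 10) -> b = 0; heap: [0-9 ALLOC][10-57 FREE]
Op 5: c = malloc(1) -> c = 10; heap: [0-9 ALLOC][10-10 ALLOC][11-57 FREE]
Op 6: b = realloc(b, 1) -> b = 0; heap: [0-0 ALLOC][1-9 FREE][10-10 ALLOC][11-57 FREE]
Op 7: c = realloc(c, 21) -> c = 10; heap: [0-0 ALLOC][1-9 FREE][10-30 ALLOC][31-57 FREE]
Op 8: c = realloc(c, 27) -> c = 10; heap: [0-0 ALLOC][1-9 FREE][10-36 ALLOC][37-57 FREE]
Op 9: d = malloc(13) -> d = 37; heap: [0-0 ALLOC][1-9 FREE][10-36 ALLOC][37-49 ALLOC][50-57 FREE]
Op 10: b = realloc(b, 29) -> NULL (b unchanged); heap: [0-0 ALLOC][1-9 FREE][10-36 ALLOC][37-49 ALLOC][50-57 FREE]
Free blocks: [9 8] total_free=17 largest=9 -> 100*(17-9)/17 = 800/17 ≈ 47.059 -> rounds to 47

Answer: 47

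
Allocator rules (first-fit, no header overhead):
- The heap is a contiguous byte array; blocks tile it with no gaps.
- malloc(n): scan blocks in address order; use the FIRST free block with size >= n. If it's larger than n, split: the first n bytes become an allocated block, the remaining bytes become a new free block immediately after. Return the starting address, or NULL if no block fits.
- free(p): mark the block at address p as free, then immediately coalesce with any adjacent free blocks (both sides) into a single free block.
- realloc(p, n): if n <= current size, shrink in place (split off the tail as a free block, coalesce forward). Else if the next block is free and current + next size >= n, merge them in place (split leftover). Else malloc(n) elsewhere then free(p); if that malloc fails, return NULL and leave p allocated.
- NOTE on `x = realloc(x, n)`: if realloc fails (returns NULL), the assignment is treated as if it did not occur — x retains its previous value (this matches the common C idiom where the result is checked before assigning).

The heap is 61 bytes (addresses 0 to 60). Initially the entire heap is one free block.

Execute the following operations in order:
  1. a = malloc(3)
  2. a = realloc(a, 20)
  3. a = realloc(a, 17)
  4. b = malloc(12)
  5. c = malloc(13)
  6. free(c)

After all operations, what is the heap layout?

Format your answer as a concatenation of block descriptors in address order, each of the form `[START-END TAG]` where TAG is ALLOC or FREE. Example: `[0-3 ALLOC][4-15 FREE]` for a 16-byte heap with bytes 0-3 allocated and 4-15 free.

Answer: [0-16 ALLOC][17-28 ALLOC][29-60 FREE]

Derivation:
Op 1: a = malloc(3) -> a = 0; heap: [0-2 ALLOC][3-60 FREE]
Op 2: a = realloc(a, 20) -> a = 0; heap: [0-19 ALLOC][20-60 FREE]
Op 3: a = realloc(a, 17) -> a = 0; heap: [0-16 ALLOC][17-60 FREE]
Op 4: b = malloc(12) -> b = 17; heap: [0-16 ALLOC][17-28 ALLOC][29-60 FREE]
Op 5: c = malloc(13) -> c = 29; heap: [0-16 ALLOC][17-28 ALLOC][29-41 ALLOC][42-60 FREE]
Op 6: free(c) -> (freed c); heap: [0-16 ALLOC][17-28 ALLOC][29-60 FREE]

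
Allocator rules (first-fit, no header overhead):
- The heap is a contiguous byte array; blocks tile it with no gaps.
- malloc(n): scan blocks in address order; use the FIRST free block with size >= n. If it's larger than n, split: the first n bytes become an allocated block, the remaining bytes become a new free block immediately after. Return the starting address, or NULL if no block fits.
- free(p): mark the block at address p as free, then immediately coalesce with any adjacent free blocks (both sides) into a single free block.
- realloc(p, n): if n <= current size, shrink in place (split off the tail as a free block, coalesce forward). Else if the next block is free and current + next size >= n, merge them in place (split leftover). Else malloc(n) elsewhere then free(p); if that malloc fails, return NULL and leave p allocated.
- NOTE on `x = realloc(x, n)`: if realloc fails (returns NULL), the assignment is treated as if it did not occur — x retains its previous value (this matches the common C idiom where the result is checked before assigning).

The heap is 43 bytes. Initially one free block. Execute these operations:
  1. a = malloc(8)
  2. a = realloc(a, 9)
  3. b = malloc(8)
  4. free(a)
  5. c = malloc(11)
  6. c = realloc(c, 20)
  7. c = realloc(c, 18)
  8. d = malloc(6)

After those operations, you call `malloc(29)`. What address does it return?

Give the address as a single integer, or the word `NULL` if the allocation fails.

Op 1: a = malloc(8) -> a = 0; heap: [0-7 ALLOC][8-42 FREE]
Op 2: a = realloc(a, 9) -> a = 0; heap: [0-8 ALLOC][9-42 FREE]
Op 3: b = malloc(8) -> b = 9; heap: [0-8 ALLOC][9-16 ALLOC][17-42 FREE]
Op 4: free(a) -> (freed a); heap: [0-8 FREE][9-16 ALLOC][17-42 FREE]
Op 5: c = malloc(11) -> c = 17; heap: [0-8 FREE][9-16 ALLOC][17-27 ALLOC][28-42 FREE]
Op 6: c = realloc(c, 20) -> c = 17; heap: [0-8 FREE][9-16 ALLOC][17-36 ALLOC][37-42 FREE]
Op 7: c = realloc(c, 18) -> c = 17; heap: [0-8 FREE][9-16 ALLOC][17-34 ALLOC][35-42 FREE]
Op 8: d = malloc(6) -> d = 0; heap: [0-5 ALLOC][6-8 FREE][9-16 ALLOC][17-34 ALLOC][35-42 FREE]
malloc(29): first-fit scan over [0-5 ALLOC][6-8 FREE][9-16 ALLOC][17-34 ALLOC][35-42 FREE] -> NULL

Answer: NULL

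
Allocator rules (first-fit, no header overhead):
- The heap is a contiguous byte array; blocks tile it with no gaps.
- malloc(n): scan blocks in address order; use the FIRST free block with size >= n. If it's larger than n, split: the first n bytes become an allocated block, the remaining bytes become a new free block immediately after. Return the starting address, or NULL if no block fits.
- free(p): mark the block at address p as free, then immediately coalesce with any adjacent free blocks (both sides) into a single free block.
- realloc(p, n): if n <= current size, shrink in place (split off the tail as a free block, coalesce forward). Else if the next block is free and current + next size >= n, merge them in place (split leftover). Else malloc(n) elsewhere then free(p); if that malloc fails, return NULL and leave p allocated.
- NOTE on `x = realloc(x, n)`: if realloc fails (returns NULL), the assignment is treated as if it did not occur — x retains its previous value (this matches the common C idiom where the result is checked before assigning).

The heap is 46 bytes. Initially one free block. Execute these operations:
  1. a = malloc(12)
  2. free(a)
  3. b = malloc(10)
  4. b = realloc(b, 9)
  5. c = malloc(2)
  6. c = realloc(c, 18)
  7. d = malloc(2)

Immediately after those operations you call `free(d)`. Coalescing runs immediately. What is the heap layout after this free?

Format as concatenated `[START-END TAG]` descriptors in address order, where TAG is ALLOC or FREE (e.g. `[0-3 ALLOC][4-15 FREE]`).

Op 1: a = malloc(12) -> a = 0; heap: [0-11 ALLOC][12-45 FREE]
Op 2: free(a) -> (freed a); heap: [0-45 FREE]
Op 3: b = malloc(10) -> b = 0; heap: [0-9 ALLOC][10-45 FREE]
Op 4: b = realloc(b, 9) -> b = 0; heap: [0-8 ALLOC][9-45 FREE]
Op 5: c = malloc(2) -> c = 9; heap: [0-8 ALLOC][9-10 ALLOC][11-45 FREE]
Op 6: c = realloc(c, 18) -> c = 9; heap: [0-8 ALLOC][9-26 ALLOC][27-45 FREE]
Op 7: d = malloc(2) -> d = 27; heap: [0-8 ALLOC][9-26 ALLOC][27-28 ALLOC][29-45 FREE]
free(d): d = 27 -> block [27-28 ALLOC]; mark free, coalesce with adjacent free neighbors -> [0-8 ALLOC][9-26 ALLOC][27-45 FREE]

Answer: [0-8 ALLOC][9-26 ALLOC][27-45 FREE]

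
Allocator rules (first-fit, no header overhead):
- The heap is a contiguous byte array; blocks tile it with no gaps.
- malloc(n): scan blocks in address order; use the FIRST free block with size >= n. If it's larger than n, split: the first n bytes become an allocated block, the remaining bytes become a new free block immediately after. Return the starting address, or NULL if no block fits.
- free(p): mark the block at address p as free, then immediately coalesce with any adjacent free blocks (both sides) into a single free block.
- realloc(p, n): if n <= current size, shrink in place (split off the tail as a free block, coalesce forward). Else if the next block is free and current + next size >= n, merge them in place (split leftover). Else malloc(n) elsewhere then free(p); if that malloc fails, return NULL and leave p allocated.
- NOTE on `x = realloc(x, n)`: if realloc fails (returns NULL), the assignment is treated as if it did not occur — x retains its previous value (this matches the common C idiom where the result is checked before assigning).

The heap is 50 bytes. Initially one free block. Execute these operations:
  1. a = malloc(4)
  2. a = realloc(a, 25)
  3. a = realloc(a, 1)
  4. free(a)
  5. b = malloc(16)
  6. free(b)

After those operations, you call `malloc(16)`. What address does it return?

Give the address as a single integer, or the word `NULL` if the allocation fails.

Answer: 0

Derivation:
Op 1: a = malloc(4) -> a = 0; heap: [0-3 ALLOC][4-49 FREE]
Op 2: a = realloc(a, 25) -> a = 0; heap: [0-24 ALLOC][25-49 FREE]
Op 3: a = realloc(a, 1) -> a = 0; heap: [0-0 ALLOC][1-49 FREE]
Op 4: free(a) -> (freed a); heap: [0-49 FREE]
Op 5: b = malloc(16) -> b = 0; heap: [0-15 ALLOC][16-49 FREE]
Op 6: free(b) -> (freed b); heap: [0-49 FREE]
malloc(16): first-fit scan over [0-49 FREE] -> 0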